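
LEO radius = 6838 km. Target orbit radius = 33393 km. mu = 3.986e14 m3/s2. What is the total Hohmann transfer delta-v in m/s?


V1 = sqrt(mu/r1) = 7634.91 m/s
dV1 = V1*(sqrt(2*r2/(r1+r2)) - 1) = 2202.17 m/s
V2 = sqrt(mu/r2) = 3454.94 m/s
dV2 = V2*(1 - sqrt(2*r1/(r1+r2))) = 1440.57 m/s
Total dV = 3643 m/s

3643 m/s


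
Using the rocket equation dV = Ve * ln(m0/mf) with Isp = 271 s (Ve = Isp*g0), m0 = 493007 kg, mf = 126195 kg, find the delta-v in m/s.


Ve = 271 * 9.81 = 2658.51 m/s
dV = 2658.51 * ln(493007/126195) = 3623 m/s

3623 m/s


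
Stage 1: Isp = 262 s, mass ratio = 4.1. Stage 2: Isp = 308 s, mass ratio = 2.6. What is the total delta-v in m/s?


dV1 = 262 * 9.81 * ln(4.1) = 3626.5 m/s
dV2 = 308 * 9.81 * ln(2.6) = 2887.1 m/s
Total dV = 3626.5 + 2887.1 = 6513.6 m/s ~ 6514 m/s

6514 m/s


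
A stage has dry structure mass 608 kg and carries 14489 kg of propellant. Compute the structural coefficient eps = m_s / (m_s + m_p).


eps = 608 / (608 + 14489) = 0.0403

0.0403


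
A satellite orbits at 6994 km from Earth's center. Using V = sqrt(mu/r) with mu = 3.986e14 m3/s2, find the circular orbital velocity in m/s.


V = sqrt(3.986e14 / 6994000) = 7549 m/s

7549 m/s


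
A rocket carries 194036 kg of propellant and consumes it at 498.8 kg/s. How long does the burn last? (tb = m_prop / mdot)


tb = 194036 / 498.8 = 389.0 s

389.0 s


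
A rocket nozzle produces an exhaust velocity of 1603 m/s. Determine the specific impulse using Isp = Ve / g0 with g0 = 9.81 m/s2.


Isp = Ve / g0 = 1603 / 9.81 = 163.4 s

163.4 s


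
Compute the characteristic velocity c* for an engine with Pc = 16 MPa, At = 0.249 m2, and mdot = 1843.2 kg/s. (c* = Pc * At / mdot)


c* = 16e6 * 0.249 / 1843.2 = 2161 m/s

2161 m/s


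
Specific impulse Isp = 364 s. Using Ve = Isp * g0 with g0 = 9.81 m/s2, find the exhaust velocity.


Ve = Isp * g0 = 364 * 9.81 = 3570.8 m/s

3570.8 m/s


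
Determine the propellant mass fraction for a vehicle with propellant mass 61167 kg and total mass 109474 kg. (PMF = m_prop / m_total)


PMF = 61167 / 109474 = 0.559

0.559


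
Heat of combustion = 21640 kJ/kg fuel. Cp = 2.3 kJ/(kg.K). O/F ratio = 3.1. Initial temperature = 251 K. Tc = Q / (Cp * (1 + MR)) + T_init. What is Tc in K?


Tc = 21640 / (2.3 * (1 + 3.1)) + 251 = 2546 K

2546 K


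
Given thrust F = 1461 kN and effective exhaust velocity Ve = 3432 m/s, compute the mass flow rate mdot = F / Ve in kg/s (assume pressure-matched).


mdot = F / Ve = 1461000 / 3432 = 425.7 kg/s

425.7 kg/s


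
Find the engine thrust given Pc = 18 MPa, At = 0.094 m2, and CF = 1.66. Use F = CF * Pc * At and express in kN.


F = 1.66 * 18e6 * 0.094 = 2.8087e+06 N = 2808.7 kN

2808.7 kN


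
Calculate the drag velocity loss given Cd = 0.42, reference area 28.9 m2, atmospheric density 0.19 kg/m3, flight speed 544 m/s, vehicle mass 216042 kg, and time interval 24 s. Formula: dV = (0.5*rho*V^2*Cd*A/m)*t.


D = 0.5 * 0.19 * 544^2 * 0.42 * 28.9 = 341246.76 N
a = 341246.76 / 216042 = 1.5795 m/s2
dV = 1.5795 * 24 = 37.9 m/s

37.9 m/s


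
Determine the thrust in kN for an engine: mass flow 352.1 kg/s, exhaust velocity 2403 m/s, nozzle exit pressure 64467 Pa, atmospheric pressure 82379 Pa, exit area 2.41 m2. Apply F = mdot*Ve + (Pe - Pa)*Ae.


F = 352.1 * 2403 + (64467 - 82379) * 2.41 = 802928.0 N = 802.9 kN

802.9 kN


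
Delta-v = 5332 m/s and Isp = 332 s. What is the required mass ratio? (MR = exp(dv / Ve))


Ve = 332 * 9.81 = 3256.92 m/s
MR = exp(5332 / 3256.92) = 5.14

5.14


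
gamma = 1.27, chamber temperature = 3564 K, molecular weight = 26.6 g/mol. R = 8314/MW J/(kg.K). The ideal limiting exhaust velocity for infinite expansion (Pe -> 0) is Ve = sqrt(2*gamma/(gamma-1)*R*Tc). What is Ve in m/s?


R = 8314 / 26.6 = 312.56 J/(kg.K)
Ve = sqrt(2 * 1.27 / (1.27 - 1) * 312.56 * 3564) = 3237 m/s

3237 m/s


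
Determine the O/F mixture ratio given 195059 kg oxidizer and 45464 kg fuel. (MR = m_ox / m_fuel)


MR = 195059 / 45464 = 4.29

4.29


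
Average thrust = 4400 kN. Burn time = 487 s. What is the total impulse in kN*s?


It = 4400 * 487 = 2142800 kN*s

2142800 kN*s


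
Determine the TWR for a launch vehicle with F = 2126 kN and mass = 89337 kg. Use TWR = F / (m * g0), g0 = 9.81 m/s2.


TWR = 2126000 / (89337 * 9.81) = 2.43

2.43


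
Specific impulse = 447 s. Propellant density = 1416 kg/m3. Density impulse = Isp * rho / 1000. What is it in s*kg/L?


rho*Isp = 447 * 1416 / 1000 = 633 s*kg/L

633 s*kg/L


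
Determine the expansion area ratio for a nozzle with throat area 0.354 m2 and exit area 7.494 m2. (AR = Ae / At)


AR = 7.494 / 0.354 = 21.2

21.2


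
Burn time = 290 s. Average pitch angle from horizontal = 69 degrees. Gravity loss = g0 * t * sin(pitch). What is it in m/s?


GL = 9.81 * 290 * sin(69 deg) = 2656 m/s

2656 m/s


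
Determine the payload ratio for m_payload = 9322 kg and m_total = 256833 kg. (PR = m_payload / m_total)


PR = 9322 / 256833 = 0.0363

0.0363


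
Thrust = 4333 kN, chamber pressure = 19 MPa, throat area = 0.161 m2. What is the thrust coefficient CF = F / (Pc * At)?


CF = 4333000 / (19e6 * 0.161) = 1.42

1.42


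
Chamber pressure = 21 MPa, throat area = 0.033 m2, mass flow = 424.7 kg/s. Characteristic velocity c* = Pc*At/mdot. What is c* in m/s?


c* = 21e6 * 0.033 / 424.7 = 1632 m/s

1632 m/s


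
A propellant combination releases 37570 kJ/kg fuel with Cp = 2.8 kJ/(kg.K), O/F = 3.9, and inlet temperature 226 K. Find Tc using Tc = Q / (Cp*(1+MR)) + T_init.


Tc = 37570 / (2.8 * (1 + 3.9)) + 226 = 2964 K

2964 K


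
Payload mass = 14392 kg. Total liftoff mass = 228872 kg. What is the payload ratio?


PR = 14392 / 228872 = 0.0629

0.0629


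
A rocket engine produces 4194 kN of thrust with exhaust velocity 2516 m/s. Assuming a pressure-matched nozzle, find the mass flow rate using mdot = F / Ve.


mdot = F / Ve = 4194000 / 2516 = 1666.9 kg/s

1666.9 kg/s


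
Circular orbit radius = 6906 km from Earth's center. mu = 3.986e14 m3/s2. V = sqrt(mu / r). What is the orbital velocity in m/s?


V = sqrt(3.986e14 / 6906000) = 7597 m/s

7597 m/s


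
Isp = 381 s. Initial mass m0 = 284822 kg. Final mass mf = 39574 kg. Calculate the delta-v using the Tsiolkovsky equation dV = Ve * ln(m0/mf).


Ve = 381 * 9.81 = 3737.61 m/s
dV = 3737.61 * ln(284822/39574) = 7377 m/s

7377 m/s


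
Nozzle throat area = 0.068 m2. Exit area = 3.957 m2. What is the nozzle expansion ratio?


AR = 3.957 / 0.068 = 58.2

58.2


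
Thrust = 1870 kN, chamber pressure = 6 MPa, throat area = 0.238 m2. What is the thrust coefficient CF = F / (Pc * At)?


CF = 1870000 / (6e6 * 0.238) = 1.31

1.31


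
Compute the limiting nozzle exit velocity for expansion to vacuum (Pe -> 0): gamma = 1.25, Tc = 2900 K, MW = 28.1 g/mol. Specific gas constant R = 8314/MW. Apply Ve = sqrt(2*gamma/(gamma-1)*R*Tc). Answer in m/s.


R = 8314 / 28.1 = 295.87 J/(kg.K)
Ve = sqrt(2 * 1.25 / (1.25 - 1) * 295.87 * 2900) = 2929 m/s

2929 m/s


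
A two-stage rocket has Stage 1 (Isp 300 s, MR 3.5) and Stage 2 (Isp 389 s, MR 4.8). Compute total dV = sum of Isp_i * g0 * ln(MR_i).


dV1 = 300 * 9.81 * ln(3.5) = 3686.9 m/s
dV2 = 389 * 9.81 * ln(4.8) = 5986.0 m/s
Total dV = 3686.9 + 5986.0 = 9672.9 m/s ~ 9673 m/s

9673 m/s


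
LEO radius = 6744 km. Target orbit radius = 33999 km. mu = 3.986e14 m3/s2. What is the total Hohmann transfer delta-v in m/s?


V1 = sqrt(mu/r1) = 7687.94 m/s
dV1 = V1*(sqrt(2*r2/(r1+r2)) - 1) = 2243.94 m/s
V2 = sqrt(mu/r2) = 3424.01 m/s
dV2 = V2*(1 - sqrt(2*r1/(r1+r2))) = 1453.94 m/s
Total dV = 3698 m/s

3698 m/s


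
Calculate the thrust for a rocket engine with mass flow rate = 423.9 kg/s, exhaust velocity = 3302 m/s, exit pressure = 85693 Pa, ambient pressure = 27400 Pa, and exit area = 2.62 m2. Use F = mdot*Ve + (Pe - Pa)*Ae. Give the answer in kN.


F = 423.9 * 3302 + (85693 - 27400) * 2.62 = 1.5524e+06 N = 1552.4 kN

1552.4 kN


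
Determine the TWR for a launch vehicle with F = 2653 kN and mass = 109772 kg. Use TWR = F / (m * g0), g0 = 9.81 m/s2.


TWR = 2653000 / (109772 * 9.81) = 2.46

2.46


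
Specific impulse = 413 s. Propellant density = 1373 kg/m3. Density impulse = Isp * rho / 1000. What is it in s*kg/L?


rho*Isp = 413 * 1373 / 1000 = 567 s*kg/L

567 s*kg/L


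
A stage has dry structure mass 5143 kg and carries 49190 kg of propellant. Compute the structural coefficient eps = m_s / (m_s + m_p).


eps = 5143 / (5143 + 49190) = 0.0947

0.0947


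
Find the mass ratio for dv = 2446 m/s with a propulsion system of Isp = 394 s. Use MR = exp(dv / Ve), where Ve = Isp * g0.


Ve = 394 * 9.81 = 3865.14 m/s
MR = exp(2446 / 3865.14) = 1.883

1.883


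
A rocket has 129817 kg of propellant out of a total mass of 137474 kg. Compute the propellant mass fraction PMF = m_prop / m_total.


PMF = 129817 / 137474 = 0.944

0.944


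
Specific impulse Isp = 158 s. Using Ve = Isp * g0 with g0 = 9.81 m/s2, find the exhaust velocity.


Ve = Isp * g0 = 158 * 9.81 = 1550.0 m/s

1550.0 m/s


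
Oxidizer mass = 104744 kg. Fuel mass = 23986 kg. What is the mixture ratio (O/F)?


MR = 104744 / 23986 = 4.37

4.37


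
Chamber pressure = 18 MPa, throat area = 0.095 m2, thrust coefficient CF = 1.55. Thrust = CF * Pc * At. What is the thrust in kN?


F = 1.55 * 18e6 * 0.095 = 2.6505e+06 N = 2650.5 kN

2650.5 kN


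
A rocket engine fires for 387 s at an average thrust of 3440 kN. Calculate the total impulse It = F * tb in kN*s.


It = 3440 * 387 = 1331280 kN*s

1331280 kN*s


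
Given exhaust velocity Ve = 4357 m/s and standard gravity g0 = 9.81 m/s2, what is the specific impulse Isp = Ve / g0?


Isp = Ve / g0 = 4357 / 9.81 = 444.1 s

444.1 s


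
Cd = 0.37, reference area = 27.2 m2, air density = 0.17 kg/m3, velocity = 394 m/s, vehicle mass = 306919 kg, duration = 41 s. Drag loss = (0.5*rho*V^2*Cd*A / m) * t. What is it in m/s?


D = 0.5 * 0.17 * 394^2 * 0.37 * 27.2 = 132795.08 N
a = 132795.08 / 306919 = 0.4327 m/s2
dV = 0.4327 * 41 = 17.7 m/s

17.7 m/s


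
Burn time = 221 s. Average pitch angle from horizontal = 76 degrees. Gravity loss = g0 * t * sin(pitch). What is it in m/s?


GL = 9.81 * 221 * sin(76 deg) = 2104 m/s

2104 m/s


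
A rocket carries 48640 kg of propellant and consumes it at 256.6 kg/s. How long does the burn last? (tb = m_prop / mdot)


tb = 48640 / 256.6 = 189.6 s

189.6 s


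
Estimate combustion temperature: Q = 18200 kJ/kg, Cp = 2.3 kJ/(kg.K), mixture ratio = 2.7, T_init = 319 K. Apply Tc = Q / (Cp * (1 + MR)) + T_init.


Tc = 18200 / (2.3 * (1 + 2.7)) + 319 = 2458 K

2458 K


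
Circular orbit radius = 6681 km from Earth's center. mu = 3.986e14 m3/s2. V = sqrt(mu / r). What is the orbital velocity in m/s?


V = sqrt(3.986e14 / 6681000) = 7724 m/s

7724 m/s


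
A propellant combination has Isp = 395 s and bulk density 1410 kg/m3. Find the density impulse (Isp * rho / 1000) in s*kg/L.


rho*Isp = 395 * 1410 / 1000 = 557 s*kg/L

557 s*kg/L


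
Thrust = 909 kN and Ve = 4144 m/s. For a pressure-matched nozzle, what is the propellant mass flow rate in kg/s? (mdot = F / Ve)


mdot = F / Ve = 909000 / 4144 = 219.4 kg/s

219.4 kg/s


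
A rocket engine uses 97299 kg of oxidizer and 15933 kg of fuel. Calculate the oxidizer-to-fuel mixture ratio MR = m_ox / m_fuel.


MR = 97299 / 15933 = 6.11

6.11


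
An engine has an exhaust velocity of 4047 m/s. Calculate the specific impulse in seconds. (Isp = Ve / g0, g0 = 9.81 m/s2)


Isp = Ve / g0 = 4047 / 9.81 = 412.5 s

412.5 s


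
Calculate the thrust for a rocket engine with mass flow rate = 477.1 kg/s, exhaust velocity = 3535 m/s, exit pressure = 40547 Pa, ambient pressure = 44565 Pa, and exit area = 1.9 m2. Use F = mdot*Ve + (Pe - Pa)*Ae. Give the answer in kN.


F = 477.1 * 3535 + (40547 - 44565) * 1.9 = 1.6789e+06 N = 1678.9 kN

1678.9 kN


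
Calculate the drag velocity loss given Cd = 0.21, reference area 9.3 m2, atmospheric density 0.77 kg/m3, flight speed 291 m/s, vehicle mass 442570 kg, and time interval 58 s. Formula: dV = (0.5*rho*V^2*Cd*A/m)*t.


D = 0.5 * 0.77 * 291^2 * 0.21 * 9.3 = 63672.07 N
a = 63672.07 / 442570 = 0.1439 m/s2
dV = 0.1439 * 58 = 8.3 m/s

8.3 m/s


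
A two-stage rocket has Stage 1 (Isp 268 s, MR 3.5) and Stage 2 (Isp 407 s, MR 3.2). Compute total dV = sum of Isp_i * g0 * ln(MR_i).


dV1 = 268 * 9.81 * ln(3.5) = 3293.6 m/s
dV2 = 407 * 9.81 * ln(3.2) = 4644.1 m/s
Total dV = 3293.6 + 4644.1 = 7937.7 m/s ~ 7938 m/s

7938 m/s


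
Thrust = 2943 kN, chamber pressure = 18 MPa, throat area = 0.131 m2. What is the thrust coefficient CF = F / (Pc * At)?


CF = 2943000 / (18e6 * 0.131) = 1.25

1.25


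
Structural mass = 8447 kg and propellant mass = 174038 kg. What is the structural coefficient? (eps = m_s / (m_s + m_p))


eps = 8447 / (8447 + 174038) = 0.0463

0.0463


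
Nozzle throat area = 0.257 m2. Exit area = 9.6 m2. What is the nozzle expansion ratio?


AR = 9.6 / 0.257 = 37.4

37.4


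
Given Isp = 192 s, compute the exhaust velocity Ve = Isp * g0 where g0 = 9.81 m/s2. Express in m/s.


Ve = Isp * g0 = 192 * 9.81 = 1883.5 m/s

1883.5 m/s


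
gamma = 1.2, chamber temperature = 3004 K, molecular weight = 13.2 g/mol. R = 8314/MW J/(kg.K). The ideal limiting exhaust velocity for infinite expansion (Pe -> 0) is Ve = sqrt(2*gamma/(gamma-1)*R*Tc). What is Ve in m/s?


R = 8314 / 13.2 = 629.85 J/(kg.K)
Ve = sqrt(2 * 1.2 / (1.2 - 1) * 629.85 * 3004) = 4765 m/s

4765 m/s


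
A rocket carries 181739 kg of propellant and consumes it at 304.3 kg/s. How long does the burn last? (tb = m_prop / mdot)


tb = 181739 / 304.3 = 597.2 s

597.2 s


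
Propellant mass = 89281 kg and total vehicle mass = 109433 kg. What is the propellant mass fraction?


PMF = 89281 / 109433 = 0.816

0.816


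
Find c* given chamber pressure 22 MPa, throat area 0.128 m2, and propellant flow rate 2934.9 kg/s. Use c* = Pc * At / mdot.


c* = 22e6 * 0.128 / 2934.9 = 959 m/s

959 m/s


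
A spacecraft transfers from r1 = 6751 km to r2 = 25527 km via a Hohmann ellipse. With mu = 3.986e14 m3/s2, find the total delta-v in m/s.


V1 = sqrt(mu/r1) = 7683.95 m/s
dV1 = V1*(sqrt(2*r2/(r1+r2)) - 1) = 1979.81 m/s
V2 = sqrt(mu/r2) = 3951.56 m/s
dV2 = V2*(1 - sqrt(2*r1/(r1+r2))) = 1395.83 m/s
Total dV = 3376 m/s

3376 m/s


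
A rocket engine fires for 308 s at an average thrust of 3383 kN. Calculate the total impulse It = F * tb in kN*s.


It = 3383 * 308 = 1041964 kN*s

1041964 kN*s


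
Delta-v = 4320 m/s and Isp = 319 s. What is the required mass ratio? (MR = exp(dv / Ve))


Ve = 319 * 9.81 = 3129.39 m/s
MR = exp(4320 / 3129.39) = 3.977

3.977


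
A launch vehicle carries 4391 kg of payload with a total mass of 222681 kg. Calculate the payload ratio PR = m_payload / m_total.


PR = 4391 / 222681 = 0.0197

0.0197


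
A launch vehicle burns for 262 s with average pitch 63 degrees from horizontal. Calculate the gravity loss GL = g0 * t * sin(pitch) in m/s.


GL = 9.81 * 262 * sin(63 deg) = 2290 m/s

2290 m/s


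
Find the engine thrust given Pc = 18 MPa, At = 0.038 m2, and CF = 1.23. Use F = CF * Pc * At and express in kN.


F = 1.23 * 18e6 * 0.038 = 841320.0 N = 841.3 kN

841.3 kN


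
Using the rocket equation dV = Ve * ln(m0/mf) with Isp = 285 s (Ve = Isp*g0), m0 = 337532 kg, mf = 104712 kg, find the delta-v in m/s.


Ve = 285 * 9.81 = 2795.85 m/s
dV = 2795.85 * ln(337532/104712) = 3272 m/s

3272 m/s


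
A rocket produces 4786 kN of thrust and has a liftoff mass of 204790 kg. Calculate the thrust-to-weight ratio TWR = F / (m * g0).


TWR = 4786000 / (204790 * 9.81) = 2.38

2.38


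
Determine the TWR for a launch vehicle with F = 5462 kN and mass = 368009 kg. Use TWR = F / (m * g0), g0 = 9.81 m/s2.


TWR = 5462000 / (368009 * 9.81) = 1.51

1.51


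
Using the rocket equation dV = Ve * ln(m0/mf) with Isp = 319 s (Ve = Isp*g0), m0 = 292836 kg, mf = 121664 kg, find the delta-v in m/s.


Ve = 319 * 9.81 = 3129.39 m/s
dV = 3129.39 * ln(292836/121664) = 2749 m/s

2749 m/s


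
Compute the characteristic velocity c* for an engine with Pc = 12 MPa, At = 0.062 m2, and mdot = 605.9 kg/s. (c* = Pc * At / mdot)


c* = 12e6 * 0.062 / 605.9 = 1228 m/s

1228 m/s


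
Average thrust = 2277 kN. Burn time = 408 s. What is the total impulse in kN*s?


It = 2277 * 408 = 929016 kN*s

929016 kN*s


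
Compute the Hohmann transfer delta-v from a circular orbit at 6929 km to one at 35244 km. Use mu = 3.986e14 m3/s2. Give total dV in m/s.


V1 = sqrt(mu/r1) = 7584.61 m/s
dV1 = V1*(sqrt(2*r2/(r1+r2)) - 1) = 2220.98 m/s
V2 = sqrt(mu/r2) = 3362.99 m/s
dV2 = V2*(1 - sqrt(2*r1/(r1+r2))) = 1435.21 m/s
Total dV = 3656 m/s

3656 m/s


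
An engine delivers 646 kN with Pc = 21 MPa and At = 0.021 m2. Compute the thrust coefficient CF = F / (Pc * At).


CF = 646000 / (21e6 * 0.021) = 1.46

1.46


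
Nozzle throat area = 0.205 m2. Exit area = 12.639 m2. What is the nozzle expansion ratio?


AR = 12.639 / 0.205 = 61.7

61.7


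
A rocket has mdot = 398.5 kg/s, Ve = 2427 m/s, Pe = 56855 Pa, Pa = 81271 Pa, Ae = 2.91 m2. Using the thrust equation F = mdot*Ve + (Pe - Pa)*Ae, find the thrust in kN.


F = 398.5 * 2427 + (56855 - 81271) * 2.91 = 896109.0 N = 896.1 kN

896.1 kN


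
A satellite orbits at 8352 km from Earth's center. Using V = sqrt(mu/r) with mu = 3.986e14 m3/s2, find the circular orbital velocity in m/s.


V = sqrt(3.986e14 / 8352000) = 6908 m/s

6908 m/s


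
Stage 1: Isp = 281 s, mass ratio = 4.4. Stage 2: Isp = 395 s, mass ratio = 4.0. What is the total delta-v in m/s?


dV1 = 281 * 9.81 * ln(4.4) = 4084.2 m/s
dV2 = 395 * 9.81 * ln(4.0) = 5371.8 m/s
Total dV = 4084.2 + 5371.8 = 9456.0 m/s ~ 9456 m/s

9456 m/s


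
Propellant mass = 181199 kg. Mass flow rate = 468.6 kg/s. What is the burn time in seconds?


tb = 181199 / 468.6 = 386.7 s

386.7 s


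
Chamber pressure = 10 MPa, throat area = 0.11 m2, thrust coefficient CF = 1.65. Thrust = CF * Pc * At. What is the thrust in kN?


F = 1.65 * 10e6 * 0.11 = 1.8150e+06 N = 1815.0 kN

1815.0 kN


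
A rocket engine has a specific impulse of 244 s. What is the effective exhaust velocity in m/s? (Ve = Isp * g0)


Ve = Isp * g0 = 244 * 9.81 = 2393.6 m/s

2393.6 m/s


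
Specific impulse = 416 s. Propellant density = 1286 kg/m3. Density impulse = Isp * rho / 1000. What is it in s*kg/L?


rho*Isp = 416 * 1286 / 1000 = 535 s*kg/L

535 s*kg/L


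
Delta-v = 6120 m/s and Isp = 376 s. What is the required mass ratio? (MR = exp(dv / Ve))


Ve = 376 * 9.81 = 3688.56 m/s
MR = exp(6120 / 3688.56) = 5.255

5.255


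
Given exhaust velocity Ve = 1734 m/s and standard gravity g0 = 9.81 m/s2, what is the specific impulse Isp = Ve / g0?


Isp = Ve / g0 = 1734 / 9.81 = 176.8 s

176.8 s


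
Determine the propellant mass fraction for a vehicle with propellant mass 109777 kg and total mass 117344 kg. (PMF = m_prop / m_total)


PMF = 109777 / 117344 = 0.936

0.936


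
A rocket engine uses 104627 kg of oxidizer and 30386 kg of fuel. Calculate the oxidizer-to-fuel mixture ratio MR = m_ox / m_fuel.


MR = 104627 / 30386 = 3.44

3.44


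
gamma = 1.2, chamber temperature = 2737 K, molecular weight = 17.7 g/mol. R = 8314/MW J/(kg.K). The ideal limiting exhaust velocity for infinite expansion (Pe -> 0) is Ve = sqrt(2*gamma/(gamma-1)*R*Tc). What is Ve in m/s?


R = 8314 / 17.7 = 469.72 J/(kg.K)
Ve = sqrt(2 * 1.2 / (1.2 - 1) * 469.72 * 2737) = 3928 m/s

3928 m/s


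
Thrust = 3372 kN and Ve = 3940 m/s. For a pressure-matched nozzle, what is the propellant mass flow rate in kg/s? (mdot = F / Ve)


mdot = F / Ve = 3372000 / 3940 = 855.8 kg/s

855.8 kg/s


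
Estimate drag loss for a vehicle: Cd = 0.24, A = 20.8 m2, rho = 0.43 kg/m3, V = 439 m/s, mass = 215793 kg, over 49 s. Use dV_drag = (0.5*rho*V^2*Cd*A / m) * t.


D = 0.5 * 0.43 * 439^2 * 0.24 * 20.8 = 206843.59 N
a = 206843.59 / 215793 = 0.9585 m/s2
dV = 0.9585 * 49 = 47.0 m/s

47.0 m/s


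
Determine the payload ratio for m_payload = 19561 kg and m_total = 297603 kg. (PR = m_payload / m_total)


PR = 19561 / 297603 = 0.0657

0.0657


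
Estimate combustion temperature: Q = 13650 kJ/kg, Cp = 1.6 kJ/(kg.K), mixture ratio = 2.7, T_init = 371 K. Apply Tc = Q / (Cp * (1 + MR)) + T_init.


Tc = 13650 / (1.6 * (1 + 2.7)) + 371 = 2677 K

2677 K


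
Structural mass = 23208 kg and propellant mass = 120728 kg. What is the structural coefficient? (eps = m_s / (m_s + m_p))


eps = 23208 / (23208 + 120728) = 0.1612

0.1612


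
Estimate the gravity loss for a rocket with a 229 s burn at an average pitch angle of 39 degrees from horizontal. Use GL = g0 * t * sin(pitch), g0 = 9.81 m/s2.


GL = 9.81 * 229 * sin(39 deg) = 1414 m/s

1414 m/s


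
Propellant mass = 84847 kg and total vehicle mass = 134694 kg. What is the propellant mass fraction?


PMF = 84847 / 134694 = 0.63

0.63


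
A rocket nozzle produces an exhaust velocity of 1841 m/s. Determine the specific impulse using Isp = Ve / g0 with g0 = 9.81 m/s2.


Isp = Ve / g0 = 1841 / 9.81 = 187.7 s

187.7 s


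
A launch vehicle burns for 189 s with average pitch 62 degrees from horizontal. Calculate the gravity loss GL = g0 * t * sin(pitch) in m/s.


GL = 9.81 * 189 * sin(62 deg) = 1637 m/s

1637 m/s


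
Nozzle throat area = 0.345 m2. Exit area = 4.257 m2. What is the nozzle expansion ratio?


AR = 4.257 / 0.345 = 12.3

12.3


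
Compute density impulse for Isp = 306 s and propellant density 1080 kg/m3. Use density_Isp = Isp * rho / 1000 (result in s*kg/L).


rho*Isp = 306 * 1080 / 1000 = 330 s*kg/L

330 s*kg/L


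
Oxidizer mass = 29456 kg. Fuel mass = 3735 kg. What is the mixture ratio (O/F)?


MR = 29456 / 3735 = 7.89

7.89


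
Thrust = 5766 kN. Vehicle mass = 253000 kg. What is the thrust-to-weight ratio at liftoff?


TWR = 5766000 / (253000 * 9.81) = 2.32

2.32


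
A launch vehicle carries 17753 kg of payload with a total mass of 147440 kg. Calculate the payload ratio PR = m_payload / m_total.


PR = 17753 / 147440 = 0.1204

0.1204


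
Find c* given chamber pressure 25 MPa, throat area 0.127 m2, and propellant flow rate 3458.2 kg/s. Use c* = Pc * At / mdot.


c* = 25e6 * 0.127 / 3458.2 = 918 m/s

918 m/s


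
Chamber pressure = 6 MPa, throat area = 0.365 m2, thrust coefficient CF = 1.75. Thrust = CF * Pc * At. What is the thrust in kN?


F = 1.75 * 6e6 * 0.365 = 3.8325e+06 N = 3832.5 kN

3832.5 kN


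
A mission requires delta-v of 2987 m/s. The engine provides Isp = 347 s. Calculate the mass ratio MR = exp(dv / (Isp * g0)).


Ve = 347 * 9.81 = 3404.07 m/s
MR = exp(2987 / 3404.07) = 2.405

2.405


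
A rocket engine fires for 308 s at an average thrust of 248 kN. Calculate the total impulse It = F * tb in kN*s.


It = 248 * 308 = 76384 kN*s

76384 kN*s


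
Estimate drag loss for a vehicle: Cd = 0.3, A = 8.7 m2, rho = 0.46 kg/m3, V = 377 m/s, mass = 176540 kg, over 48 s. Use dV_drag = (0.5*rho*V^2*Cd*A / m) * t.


D = 0.5 * 0.46 * 377^2 * 0.3 * 8.7 = 85320.04 N
a = 85320.04 / 176540 = 0.4833 m/s2
dV = 0.4833 * 48 = 23.2 m/s

23.2 m/s


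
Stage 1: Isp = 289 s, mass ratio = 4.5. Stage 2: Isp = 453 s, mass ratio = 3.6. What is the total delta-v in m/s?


dV1 = 289 * 9.81 * ln(4.5) = 4264.2 m/s
dV2 = 453 * 9.81 * ln(3.6) = 5692.4 m/s
Total dV = 4264.2 + 5692.4 = 9956.6 m/s ~ 9957 m/s

9957 m/s


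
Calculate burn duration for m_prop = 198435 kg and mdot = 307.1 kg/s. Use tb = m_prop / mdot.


tb = 198435 / 307.1 = 646.2 s

646.2 s


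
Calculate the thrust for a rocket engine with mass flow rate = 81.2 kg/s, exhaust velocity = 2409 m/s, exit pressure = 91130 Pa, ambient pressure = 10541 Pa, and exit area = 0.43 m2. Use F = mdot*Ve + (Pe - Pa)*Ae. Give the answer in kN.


F = 81.2 * 2409 + (91130 - 10541) * 0.43 = 230264.0 N = 230.3 kN

230.3 kN


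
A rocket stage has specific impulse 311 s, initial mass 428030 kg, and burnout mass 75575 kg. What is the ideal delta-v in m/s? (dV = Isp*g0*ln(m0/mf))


Ve = 311 * 9.81 = 3050.91 m/s
dV = 3050.91 * ln(428030/75575) = 5290 m/s

5290 m/s


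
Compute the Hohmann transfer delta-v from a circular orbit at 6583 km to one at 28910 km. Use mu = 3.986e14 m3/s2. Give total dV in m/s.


V1 = sqrt(mu/r1) = 7781.38 m/s
dV1 = V1*(sqrt(2*r2/(r1+r2)) - 1) = 2150.34 m/s
V2 = sqrt(mu/r2) = 3713.17 m/s
dV2 = V2*(1 - sqrt(2*r1/(r1+r2))) = 1451.65 m/s
Total dV = 3602 m/s

3602 m/s


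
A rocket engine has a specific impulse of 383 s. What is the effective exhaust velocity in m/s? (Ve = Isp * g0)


Ve = Isp * g0 = 383 * 9.81 = 3757.2 m/s

3757.2 m/s


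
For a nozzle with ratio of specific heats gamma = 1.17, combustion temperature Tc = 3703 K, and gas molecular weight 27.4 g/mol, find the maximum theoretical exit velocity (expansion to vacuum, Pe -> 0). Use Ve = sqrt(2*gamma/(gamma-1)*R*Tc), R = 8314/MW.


R = 8314 / 27.4 = 303.43 J/(kg.K)
Ve = sqrt(2 * 1.17 / (1.17 - 1) * 303.43 * 3703) = 3933 m/s

3933 m/s


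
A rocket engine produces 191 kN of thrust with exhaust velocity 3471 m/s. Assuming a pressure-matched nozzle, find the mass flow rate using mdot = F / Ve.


mdot = F / Ve = 191000 / 3471 = 55.0 kg/s

55.0 kg/s


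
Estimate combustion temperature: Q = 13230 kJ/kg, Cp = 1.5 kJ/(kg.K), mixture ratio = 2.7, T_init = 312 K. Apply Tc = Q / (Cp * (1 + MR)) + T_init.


Tc = 13230 / (1.5 * (1 + 2.7)) + 312 = 2696 K

2696 K


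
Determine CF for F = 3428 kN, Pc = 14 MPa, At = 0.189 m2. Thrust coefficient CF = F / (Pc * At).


CF = 3428000 / (14e6 * 0.189) = 1.3

1.3


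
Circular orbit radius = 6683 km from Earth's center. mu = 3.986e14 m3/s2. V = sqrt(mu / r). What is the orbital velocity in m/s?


V = sqrt(3.986e14 / 6683000) = 7723 m/s

7723 m/s


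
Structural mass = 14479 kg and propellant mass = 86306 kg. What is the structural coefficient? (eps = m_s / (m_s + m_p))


eps = 14479 / (14479 + 86306) = 0.1437

0.1437


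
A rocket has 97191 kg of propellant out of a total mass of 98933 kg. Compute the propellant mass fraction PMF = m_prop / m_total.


PMF = 97191 / 98933 = 0.982

0.982


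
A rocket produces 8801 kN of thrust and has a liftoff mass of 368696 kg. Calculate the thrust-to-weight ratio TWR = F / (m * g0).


TWR = 8801000 / (368696 * 9.81) = 2.43

2.43


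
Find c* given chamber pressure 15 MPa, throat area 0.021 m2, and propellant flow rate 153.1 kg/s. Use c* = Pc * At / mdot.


c* = 15e6 * 0.021 / 153.1 = 2057 m/s

2057 m/s


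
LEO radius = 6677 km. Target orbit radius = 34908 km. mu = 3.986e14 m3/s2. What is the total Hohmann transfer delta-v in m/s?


V1 = sqrt(mu/r1) = 7726.41 m/s
dV1 = V1*(sqrt(2*r2/(r1+r2)) - 1) = 2284.81 m/s
V2 = sqrt(mu/r2) = 3379.14 m/s
dV2 = V2*(1 - sqrt(2*r1/(r1+r2))) = 1464.25 m/s
Total dV = 3749 m/s

3749 m/s


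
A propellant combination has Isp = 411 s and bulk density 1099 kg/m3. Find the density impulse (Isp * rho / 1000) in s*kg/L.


rho*Isp = 411 * 1099 / 1000 = 452 s*kg/L

452 s*kg/L


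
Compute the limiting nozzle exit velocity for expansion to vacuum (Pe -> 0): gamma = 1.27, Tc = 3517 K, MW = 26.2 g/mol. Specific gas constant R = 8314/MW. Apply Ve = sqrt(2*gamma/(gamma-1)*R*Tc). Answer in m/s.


R = 8314 / 26.2 = 317.33 J/(kg.K)
Ve = sqrt(2 * 1.27 / (1.27 - 1) * 317.33 * 3517) = 3240 m/s

3240 m/s


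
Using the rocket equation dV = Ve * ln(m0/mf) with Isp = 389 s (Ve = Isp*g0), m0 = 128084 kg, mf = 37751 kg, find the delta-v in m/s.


Ve = 389 * 9.81 = 3816.09 m/s
dV = 3816.09 * ln(128084/37751) = 4662 m/s

4662 m/s


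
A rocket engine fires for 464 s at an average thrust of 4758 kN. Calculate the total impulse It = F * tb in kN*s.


It = 4758 * 464 = 2207712 kN*s

2207712 kN*s


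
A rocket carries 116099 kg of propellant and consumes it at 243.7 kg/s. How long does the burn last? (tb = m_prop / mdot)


tb = 116099 / 243.7 = 476.4 s

476.4 s


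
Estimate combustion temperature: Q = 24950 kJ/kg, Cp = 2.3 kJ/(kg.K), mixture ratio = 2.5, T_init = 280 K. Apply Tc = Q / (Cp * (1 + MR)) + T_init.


Tc = 24950 / (2.3 * (1 + 2.5)) + 280 = 3379 K

3379 K


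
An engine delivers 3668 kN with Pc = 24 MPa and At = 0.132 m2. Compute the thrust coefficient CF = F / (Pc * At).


CF = 3668000 / (24e6 * 0.132) = 1.16

1.16


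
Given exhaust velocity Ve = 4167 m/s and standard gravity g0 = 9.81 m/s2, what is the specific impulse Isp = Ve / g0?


Isp = Ve / g0 = 4167 / 9.81 = 424.8 s

424.8 s


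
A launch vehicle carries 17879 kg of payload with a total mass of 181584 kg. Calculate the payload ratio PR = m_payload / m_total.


PR = 17879 / 181584 = 0.0985

0.0985


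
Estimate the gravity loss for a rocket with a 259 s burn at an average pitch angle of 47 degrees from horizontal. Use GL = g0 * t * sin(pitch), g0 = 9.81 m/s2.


GL = 9.81 * 259 * sin(47 deg) = 1858 m/s

1858 m/s


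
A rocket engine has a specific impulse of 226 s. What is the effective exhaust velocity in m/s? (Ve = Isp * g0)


Ve = Isp * g0 = 226 * 9.81 = 2217.1 m/s

2217.1 m/s


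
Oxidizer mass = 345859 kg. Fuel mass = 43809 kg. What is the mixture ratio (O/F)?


MR = 345859 / 43809 = 7.89

7.89


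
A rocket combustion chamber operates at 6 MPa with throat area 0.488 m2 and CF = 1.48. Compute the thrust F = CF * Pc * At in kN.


F = 1.48 * 6e6 * 0.488 = 4.3334e+06 N = 4333.4 kN

4333.4 kN


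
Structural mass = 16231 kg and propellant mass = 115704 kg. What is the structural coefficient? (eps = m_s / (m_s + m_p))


eps = 16231 / (16231 + 115704) = 0.123

0.123


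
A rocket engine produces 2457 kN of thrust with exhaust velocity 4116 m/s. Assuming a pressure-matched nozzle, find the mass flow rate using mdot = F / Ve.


mdot = F / Ve = 2457000 / 4116 = 596.9 kg/s

596.9 kg/s


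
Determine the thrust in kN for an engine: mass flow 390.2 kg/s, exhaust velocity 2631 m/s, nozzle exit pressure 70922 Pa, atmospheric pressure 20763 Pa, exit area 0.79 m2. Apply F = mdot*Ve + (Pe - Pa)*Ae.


F = 390.2 * 2631 + (70922 - 20763) * 0.79 = 1.0662e+06 N = 1066.2 kN

1066.2 kN


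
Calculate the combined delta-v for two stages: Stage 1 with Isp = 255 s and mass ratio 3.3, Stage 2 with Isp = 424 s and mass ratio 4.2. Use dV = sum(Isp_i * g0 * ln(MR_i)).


dV1 = 255 * 9.81 * ln(3.3) = 2986.7 m/s
dV2 = 424 * 9.81 * ln(4.2) = 5969.1 m/s
Total dV = 2986.7 + 5969.1 = 8955.8 m/s ~ 8956 m/s

8956 m/s


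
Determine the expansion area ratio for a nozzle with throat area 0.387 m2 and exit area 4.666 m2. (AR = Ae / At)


AR = 4.666 / 0.387 = 12.1

12.1


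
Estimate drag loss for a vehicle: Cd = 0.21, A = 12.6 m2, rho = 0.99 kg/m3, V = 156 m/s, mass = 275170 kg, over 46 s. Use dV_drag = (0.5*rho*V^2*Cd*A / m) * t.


D = 0.5 * 0.99 * 156^2 * 0.21 * 12.6 = 31874.56 N
a = 31874.56 / 275170 = 0.1158 m/s2
dV = 0.1158 * 46 = 5.3 m/s

5.3 m/s


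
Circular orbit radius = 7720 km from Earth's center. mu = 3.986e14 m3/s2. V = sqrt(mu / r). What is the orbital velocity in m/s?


V = sqrt(3.986e14 / 7720000) = 7186 m/s

7186 m/s


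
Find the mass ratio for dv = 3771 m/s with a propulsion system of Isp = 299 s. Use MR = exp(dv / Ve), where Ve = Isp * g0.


Ve = 299 * 9.81 = 2933.19 m/s
MR = exp(3771 / 2933.19) = 3.617

3.617


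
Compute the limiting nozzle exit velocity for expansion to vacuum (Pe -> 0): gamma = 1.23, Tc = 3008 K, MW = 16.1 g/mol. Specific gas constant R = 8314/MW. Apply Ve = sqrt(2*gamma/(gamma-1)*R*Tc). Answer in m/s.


R = 8314 / 16.1 = 516.4 J/(kg.K)
Ve = sqrt(2 * 1.23 / (1.23 - 1) * 516.4 * 3008) = 4076 m/s

4076 m/s


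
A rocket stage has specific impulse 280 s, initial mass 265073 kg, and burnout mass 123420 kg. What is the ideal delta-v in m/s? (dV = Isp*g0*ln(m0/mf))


Ve = 280 * 9.81 = 2746.8 m/s
dV = 2746.8 * ln(265073/123420) = 2100 m/s

2100 m/s


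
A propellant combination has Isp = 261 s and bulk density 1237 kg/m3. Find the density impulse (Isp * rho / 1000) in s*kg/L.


rho*Isp = 261 * 1237 / 1000 = 323 s*kg/L

323 s*kg/L


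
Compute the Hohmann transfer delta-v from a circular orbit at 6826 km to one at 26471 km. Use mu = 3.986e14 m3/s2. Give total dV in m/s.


V1 = sqrt(mu/r1) = 7641.62 m/s
dV1 = V1*(sqrt(2*r2/(r1+r2)) - 1) = 1994.08 m/s
V2 = sqrt(mu/r2) = 3880.46 m/s
dV2 = V2*(1 - sqrt(2*r1/(r1+r2))) = 1395.73 m/s
Total dV = 3390 m/s

3390 m/s


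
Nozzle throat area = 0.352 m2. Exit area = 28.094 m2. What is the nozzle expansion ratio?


AR = 28.094 / 0.352 = 79.8

79.8


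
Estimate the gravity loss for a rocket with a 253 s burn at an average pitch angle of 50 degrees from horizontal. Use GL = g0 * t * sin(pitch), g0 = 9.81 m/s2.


GL = 9.81 * 253 * sin(50 deg) = 1901 m/s

1901 m/s


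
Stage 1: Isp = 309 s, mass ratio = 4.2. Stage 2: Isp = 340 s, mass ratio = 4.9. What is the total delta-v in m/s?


dV1 = 309 * 9.81 * ln(4.2) = 4350.2 m/s
dV2 = 340 * 9.81 * ln(4.9) = 5300.7 m/s
Total dV = 4350.2 + 5300.7 = 9650.9 m/s ~ 9651 m/s

9651 m/s


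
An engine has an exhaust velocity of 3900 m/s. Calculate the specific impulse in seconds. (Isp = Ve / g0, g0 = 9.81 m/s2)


Isp = Ve / g0 = 3900 / 9.81 = 397.6 s

397.6 s


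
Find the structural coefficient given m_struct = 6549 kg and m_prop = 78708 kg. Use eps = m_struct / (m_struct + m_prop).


eps = 6549 / (6549 + 78708) = 0.0768

0.0768


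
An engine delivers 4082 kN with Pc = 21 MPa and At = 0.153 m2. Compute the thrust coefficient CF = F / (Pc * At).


CF = 4082000 / (21e6 * 0.153) = 1.27

1.27


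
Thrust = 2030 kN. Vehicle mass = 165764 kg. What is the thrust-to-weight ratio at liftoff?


TWR = 2030000 / (165764 * 9.81) = 1.25

1.25


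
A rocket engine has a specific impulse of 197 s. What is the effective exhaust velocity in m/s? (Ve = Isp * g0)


Ve = Isp * g0 = 197 * 9.81 = 1932.6 m/s

1932.6 m/s


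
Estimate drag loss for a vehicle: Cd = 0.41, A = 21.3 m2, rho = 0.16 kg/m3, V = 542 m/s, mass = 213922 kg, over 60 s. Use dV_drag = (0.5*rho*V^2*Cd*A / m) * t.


D = 0.5 * 0.16 * 542^2 * 0.41 * 21.3 = 205235.28 N
a = 205235.28 / 213922 = 0.9594 m/s2
dV = 0.9594 * 60 = 57.6 m/s

57.6 m/s


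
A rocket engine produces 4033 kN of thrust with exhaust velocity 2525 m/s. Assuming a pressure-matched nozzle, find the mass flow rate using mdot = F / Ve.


mdot = F / Ve = 4033000 / 2525 = 1597.2 kg/s

1597.2 kg/s


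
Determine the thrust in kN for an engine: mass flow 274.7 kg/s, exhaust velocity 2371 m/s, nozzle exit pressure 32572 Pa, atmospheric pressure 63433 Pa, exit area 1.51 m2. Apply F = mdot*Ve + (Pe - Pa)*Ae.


F = 274.7 * 2371 + (32572 - 63433) * 1.51 = 604714.0 N = 604.7 kN

604.7 kN


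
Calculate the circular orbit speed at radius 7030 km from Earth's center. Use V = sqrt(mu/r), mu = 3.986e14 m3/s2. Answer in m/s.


V = sqrt(3.986e14 / 7030000) = 7530 m/s

7530 m/s


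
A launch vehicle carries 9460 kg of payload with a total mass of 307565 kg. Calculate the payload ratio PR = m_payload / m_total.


PR = 9460 / 307565 = 0.0308

0.0308


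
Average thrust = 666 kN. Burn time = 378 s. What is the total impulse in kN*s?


It = 666 * 378 = 251748 kN*s

251748 kN*s


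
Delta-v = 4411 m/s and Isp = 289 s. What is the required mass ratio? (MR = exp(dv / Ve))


Ve = 289 * 9.81 = 2835.09 m/s
MR = exp(4411 / 2835.09) = 4.739

4.739


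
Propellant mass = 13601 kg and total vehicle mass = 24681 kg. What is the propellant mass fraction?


PMF = 13601 / 24681 = 0.551

0.551


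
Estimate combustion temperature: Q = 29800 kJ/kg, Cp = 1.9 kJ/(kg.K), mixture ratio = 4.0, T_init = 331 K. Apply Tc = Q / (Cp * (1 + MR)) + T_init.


Tc = 29800 / (1.9 * (1 + 4.0)) + 331 = 3468 K

3468 K


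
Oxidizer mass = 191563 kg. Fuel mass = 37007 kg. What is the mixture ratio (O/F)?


MR = 191563 / 37007 = 5.18

5.18


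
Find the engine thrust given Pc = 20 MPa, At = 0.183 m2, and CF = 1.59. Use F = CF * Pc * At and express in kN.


F = 1.59 * 20e6 * 0.183 = 5.8194e+06 N = 5819.4 kN

5819.4 kN


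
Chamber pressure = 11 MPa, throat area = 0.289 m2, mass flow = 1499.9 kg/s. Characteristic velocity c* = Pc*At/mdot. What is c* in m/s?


c* = 11e6 * 0.289 / 1499.9 = 2119 m/s

2119 m/s


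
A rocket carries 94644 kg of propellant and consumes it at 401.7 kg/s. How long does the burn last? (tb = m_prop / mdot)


tb = 94644 / 401.7 = 235.6 s

235.6 s


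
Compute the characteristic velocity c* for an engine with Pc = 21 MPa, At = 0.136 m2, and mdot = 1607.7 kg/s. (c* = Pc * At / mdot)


c* = 21e6 * 0.136 / 1607.7 = 1776 m/s

1776 m/s


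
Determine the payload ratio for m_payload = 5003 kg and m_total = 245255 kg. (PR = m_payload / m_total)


PR = 5003 / 245255 = 0.0204

0.0204


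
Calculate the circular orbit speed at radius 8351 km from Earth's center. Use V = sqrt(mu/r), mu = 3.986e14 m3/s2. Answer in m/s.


V = sqrt(3.986e14 / 8351000) = 6909 m/s

6909 m/s


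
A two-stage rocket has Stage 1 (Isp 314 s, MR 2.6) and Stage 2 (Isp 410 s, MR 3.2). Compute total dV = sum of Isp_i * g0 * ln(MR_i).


dV1 = 314 * 9.81 * ln(2.6) = 2943.3 m/s
dV2 = 410 * 9.81 * ln(3.2) = 4678.3 m/s
Total dV = 2943.3 + 4678.3 = 7621.6 m/s ~ 7622 m/s

7622 m/s


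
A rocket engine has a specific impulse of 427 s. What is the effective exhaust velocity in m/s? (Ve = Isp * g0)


Ve = Isp * g0 = 427 * 9.81 = 4188.9 m/s

4188.9 m/s


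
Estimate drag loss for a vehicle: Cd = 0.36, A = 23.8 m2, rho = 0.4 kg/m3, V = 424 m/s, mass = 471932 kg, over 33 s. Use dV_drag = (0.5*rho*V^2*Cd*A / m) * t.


D = 0.5 * 0.4 * 424^2 * 0.36 * 23.8 = 308064.15 N
a = 308064.15 / 471932 = 0.6528 m/s2
dV = 0.6528 * 33 = 21.5 m/s

21.5 m/s


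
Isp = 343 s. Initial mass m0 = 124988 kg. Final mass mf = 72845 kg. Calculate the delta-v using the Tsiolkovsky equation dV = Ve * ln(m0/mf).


Ve = 343 * 9.81 = 3364.83 m/s
dV = 3364.83 * ln(124988/72845) = 1817 m/s

1817 m/s


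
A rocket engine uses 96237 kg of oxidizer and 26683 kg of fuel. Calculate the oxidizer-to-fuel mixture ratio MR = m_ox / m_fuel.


MR = 96237 / 26683 = 3.61

3.61


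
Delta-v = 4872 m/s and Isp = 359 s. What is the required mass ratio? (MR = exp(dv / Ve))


Ve = 359 * 9.81 = 3521.79 m/s
MR = exp(4872 / 3521.79) = 3.988

3.988


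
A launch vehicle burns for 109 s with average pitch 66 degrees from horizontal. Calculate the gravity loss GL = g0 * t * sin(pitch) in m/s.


GL = 9.81 * 109 * sin(66 deg) = 977 m/s

977 m/s


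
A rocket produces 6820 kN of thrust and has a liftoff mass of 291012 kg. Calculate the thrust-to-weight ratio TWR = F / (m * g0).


TWR = 6820000 / (291012 * 9.81) = 2.39

2.39


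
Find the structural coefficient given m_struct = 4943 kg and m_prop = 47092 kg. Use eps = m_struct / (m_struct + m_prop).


eps = 4943 / (4943 + 47092) = 0.095

0.095


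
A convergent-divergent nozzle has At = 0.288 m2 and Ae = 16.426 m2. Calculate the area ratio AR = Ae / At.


AR = 16.426 / 0.288 = 57.0

57.0


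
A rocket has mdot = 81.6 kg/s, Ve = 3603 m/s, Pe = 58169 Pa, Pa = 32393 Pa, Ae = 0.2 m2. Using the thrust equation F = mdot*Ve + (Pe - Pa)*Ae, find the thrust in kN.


F = 81.6 * 3603 + (58169 - 32393) * 0.2 = 299160.0 N = 299.2 kN

299.2 kN


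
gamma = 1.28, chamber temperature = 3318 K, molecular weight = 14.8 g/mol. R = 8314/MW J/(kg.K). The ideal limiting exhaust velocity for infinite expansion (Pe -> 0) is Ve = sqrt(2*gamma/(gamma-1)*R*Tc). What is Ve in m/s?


R = 8314 / 14.8 = 561.76 J/(kg.K)
Ve = sqrt(2 * 1.28 / (1.28 - 1) * 561.76 * 3318) = 4128 m/s

4128 m/s
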